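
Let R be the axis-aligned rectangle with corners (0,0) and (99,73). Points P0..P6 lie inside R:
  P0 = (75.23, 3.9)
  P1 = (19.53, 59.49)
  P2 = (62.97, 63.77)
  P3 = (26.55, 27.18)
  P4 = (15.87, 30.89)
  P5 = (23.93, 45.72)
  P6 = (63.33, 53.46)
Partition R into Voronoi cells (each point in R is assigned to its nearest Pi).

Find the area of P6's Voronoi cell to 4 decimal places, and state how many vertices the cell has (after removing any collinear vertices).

1. box [0,99]×[0,73]: [(0, 0) (99, 0) (99, 73) (0, 73)]
2. ⊥bis P6·P0 via (69.28,28.68): [(0, 12.045) (99, 35.8162) (99, 73) (0, 73)]  |A|=4857.8741
3. ⊥bis P6·P1 via (41.43,56.475): [(36.5205, 20.814) (99, 35.8162) (99, 73) (43.705, 73)]  |A|=2604.4252
4. ⊥bis P6·P2 via (63.15,58.615): [(41.6211, 57.8633) (36.5205, 20.814) (99, 35.8162) (99, 59.8668)]  |A|=1809.1481
5. ⊥bis P6·P3 via (44.94,40.32): [(41.6211, 57.8633) (40.1323, 47.0486) (55.6034, 25.3961) (99, 35.8162) (99, 59.8668)]  |A|=1567.1063
6. ⊥bis P6·P4 via (39.6,42.175): [(41.6211, 57.8633) (40.1323, 47.0486) (55.6034, 25.3961) (99, 35.8162) (99, 59.8668)]  |A|=1567.1063
7. ⊥bis P6·P5 via (43.63,49.59): [(42.0021, 57.8766) (45.6448, 39.3335) (55.6034, 25.3961) (99, 35.8162) (99, 59.8668)]  |A|=1527.9979
8. canonical 5-gon: [(42.0021, 57.8766) (45.6448, 39.3335) (55.6034, 25.3961) (99, 35.8162) (99, 59.8668)]
9. shoelace: 1527.9979

Area of P6's cell: 1527.9979 (5 vertices)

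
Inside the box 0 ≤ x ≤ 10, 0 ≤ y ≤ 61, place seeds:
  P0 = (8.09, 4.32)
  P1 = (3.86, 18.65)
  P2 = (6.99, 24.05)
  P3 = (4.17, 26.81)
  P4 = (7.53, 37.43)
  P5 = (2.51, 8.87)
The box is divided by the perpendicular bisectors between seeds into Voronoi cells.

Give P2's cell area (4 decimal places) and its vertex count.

Area of P2's cell: 39.5022 (3 vertices)

1. box [0,10]×[0,61]: [(0, 0) (10, 0) (10, 61) (0, 61)]
2. ⊥bis P2·P0 via (7.54,14.185): [(0, 13.7646) (10, 14.3222) (10, 61) (0, 61)]  |A|=469.5661
3. ⊥bis P2·P1 via (5.425,21.35): [(0, 24.4945) (10, 18.6982) (10, 61) (0, 61)]  |A|=394.0366
4. ⊥bis P2·P3 via (5.58,25.43): [(2.9761, 22.7695) (10, 18.6982) (10, 29.9461)]  |A|=39.5022
5. ⊥bis P2·P4 via (7.26,30.74): [(2.9761, 22.7695) (10, 18.6982) (10, 29.9461)]  |A|=39.5022
6. ⊥bis P2·P5 via (4.75,16.46): [(2.9761, 22.7695) (10, 18.6982) (10, 29.9461)]  |A|=39.5022
7. canonical 3-gon: [(2.9761, 22.7695) (10, 18.6982) (10, 29.9461)]
8. shoelace: 39.5022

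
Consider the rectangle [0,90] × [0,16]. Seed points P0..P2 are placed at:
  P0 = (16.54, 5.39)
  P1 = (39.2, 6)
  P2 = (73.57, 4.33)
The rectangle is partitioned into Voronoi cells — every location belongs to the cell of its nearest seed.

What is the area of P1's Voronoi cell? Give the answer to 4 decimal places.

1. box [0,90]×[0,16]: [(0, 0) (90, 0) (90, 16) (0, 16)]
2. ⊥bis P1·P0 via (27.87,5.695): [(28.0233, 0) (90, 0) (90, 16) (27.5926, 16)]  |A|=995.0728
3. ⊥bis P1·P2 via (56.385,5.165): [(28.0233, 0) (56.134, 0) (56.9115, 16) (27.5926, 16)]  |A|=459.4368
4. canonical 4-gon: [(28.0233, 0) (56.134, 0) (56.9115, 16) (27.5926, 16)]
5. shoelace: 459.4368

Area of P1's cell: 459.4368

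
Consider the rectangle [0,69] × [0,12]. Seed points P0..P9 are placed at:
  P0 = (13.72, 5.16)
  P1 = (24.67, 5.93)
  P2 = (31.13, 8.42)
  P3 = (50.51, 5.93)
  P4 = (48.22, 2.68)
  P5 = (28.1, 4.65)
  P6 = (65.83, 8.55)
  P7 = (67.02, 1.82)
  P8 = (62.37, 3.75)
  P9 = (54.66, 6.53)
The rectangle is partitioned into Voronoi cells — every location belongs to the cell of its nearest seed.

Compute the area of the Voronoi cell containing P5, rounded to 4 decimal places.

Area of P5's cell: 54.9725

1. box [0,69]×[0,12]: [(0, 0) (69, 0) (69, 12) (0, 12)]
2. ⊥bis P5·P0 via (20.91,4.905): [(20.736, 0) (69, 0) (69, 12) (21.1616, 12)]  |A|=576.614
3. ⊥bis P5·P1 via (26.385,5.29): [(24.4109, 0) (69, 0) (69, 12) (28.889, 12)]  |A|=508.2005
4. ⊥bis P5·P2 via (29.615,6.535): [(27.4877, 8.2448) (24.4109, 0) (37.746, 0)]  |A|=54.9725
5. ⊥bis P5·P3 via (39.305,5.29): [(27.4877, 8.2448) (24.4109, 0) (37.746, 0)]  |A|=54.9725
6. ⊥bis P5·P4 via (38.16,3.665): [(27.4877, 8.2448) (24.4109, 0) (37.746, 0)]  |A|=54.9725
7. ⊥bis P5·P6 via (46.965,6.6): [(27.4877, 8.2448) (24.4109, 0) (37.746, 0)]  |A|=54.9725
8. ⊥bis P5·P7 via (47.56,3.235): [(27.4877, 8.2448) (24.4109, 0) (37.746, 0)]  |A|=54.9725
9. ⊥bis P5·P8 via (45.235,4.2): [(27.4877, 8.2448) (24.4109, 0) (37.746, 0)]  |A|=54.9725
10. ⊥bis P5·P9 via (41.38,5.59): [(27.4877, 8.2448) (24.4109, 0) (37.746, 0)]  |A|=54.9725
11. canonical 3-gon: [(27.4877, 8.2448) (24.4109, 0) (37.746, 0)]
12. shoelace: 54.9725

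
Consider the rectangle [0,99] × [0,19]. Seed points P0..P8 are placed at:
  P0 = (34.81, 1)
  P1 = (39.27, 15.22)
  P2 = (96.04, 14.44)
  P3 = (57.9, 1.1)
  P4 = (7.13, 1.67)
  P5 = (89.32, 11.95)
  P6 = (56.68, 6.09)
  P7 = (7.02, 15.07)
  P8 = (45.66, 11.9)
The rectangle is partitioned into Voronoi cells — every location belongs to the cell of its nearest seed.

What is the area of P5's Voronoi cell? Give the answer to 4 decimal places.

Area of P5's cell: 396.9049

1. box [0,99]×[0,19]: [(0, 0) (99, 0) (99, 19) (0, 19)]
2. ⊥bis P5·P0 via (62.065,6.475): [(63.3657, 0) (99, 0) (99, 19) (59.549, 19)]  |A|=713.3106
3. ⊥bis P5·P1 via (64.295,13.585): [(63.4074, 0) (99, 0) (99, 19) (64.6488, 19)]  |A|=664.466
4. ⊥bis P5·P2 via (92.68,13.195): [(63.4074, 0) (97.5692, 0) (90.529, 19) (64.6488, 19)]  |A|=570.3994
5. ⊥bis P5·P3 via (73.61,6.525): [(75.8632, 0) (97.5692, 0) (90.529, 19) (69.3021, 19)]  |A|=407.8628
6. ⊥bis P5·P4 via (48.225,6.81): [(75.8632, 0) (97.5692, 0) (90.529, 19) (69.3021, 19)]  |A|=407.8628
7. ⊥bis P5·P6 via (73,9.02): [(73.2724, 7.5025) (75.8632, 0) (97.5692, 0) (90.529, 19) (71.2082, 19)]  |A|=396.9049
8. ⊥bis P5·P7 via (48.17,13.51): [(73.2724, 7.5025) (75.8632, 0) (97.5692, 0) (90.529, 19) (71.2082, 19)]  |A|=396.9049
9. ⊥bis P5·P8 via (67.49,11.925): [(73.2724, 7.5025) (75.8632, 0) (97.5692, 0) (90.529, 19) (71.2082, 19)]  |A|=396.9049
10. canonical 5-gon: [(73.2724, 7.5025) (75.8632, 0) (97.5692, 0) (90.529, 19) (71.2082, 19)]
11. shoelace: 396.9049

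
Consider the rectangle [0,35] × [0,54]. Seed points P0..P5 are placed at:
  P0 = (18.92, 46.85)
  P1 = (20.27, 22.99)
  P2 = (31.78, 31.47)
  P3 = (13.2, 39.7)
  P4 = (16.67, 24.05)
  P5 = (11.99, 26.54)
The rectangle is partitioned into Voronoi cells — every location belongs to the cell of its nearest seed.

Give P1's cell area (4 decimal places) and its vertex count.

1. box [0,35]×[0,54]: [(0, 0) (35, 0) (35, 54) (0, 54)]
2. ⊥bis P1·P0 via (19.595,34.92): [(0, 33.8113) (0, 0) (35, 0) (35, 35.7916)]  |A|=1218.0513
3. ⊥bis P1·P2 via (26.025,27.23): [(20.3288, 34.9615) (0, 33.8113) (0, 0) (35, 0) (35, 15.0481)]  |A|=1065.8853
4. ⊥bis P1·P3 via (16.735,31.345): [(21.506, 33.3636) (0, 24.2644) (0, 0) (35, 0) (35, 15.0481)]  |A|=946.3088
5. ⊥bis P1·P4 via (18.47,23.52): [(21.506, 33.3636) (21.3488, 33.2971) (11.5447, 0) (35, 0) (35, 15.0481)]  |A|=495.0985
6. ⊥bis P1·P5 via (16.13,24.765): [(21.506, 33.3636) (21.3488, 33.2971) (11.5447, 0) (35, 0) (35, 15.0481)]  |A|=495.0985
7. canonical 5-gon: [(21.506, 33.3636) (21.3488, 33.2971) (11.5447, 0) (35, 0) (35, 15.0481)]
8. shoelace: 495.0985

Area of P1's cell: 495.0985 (5 vertices)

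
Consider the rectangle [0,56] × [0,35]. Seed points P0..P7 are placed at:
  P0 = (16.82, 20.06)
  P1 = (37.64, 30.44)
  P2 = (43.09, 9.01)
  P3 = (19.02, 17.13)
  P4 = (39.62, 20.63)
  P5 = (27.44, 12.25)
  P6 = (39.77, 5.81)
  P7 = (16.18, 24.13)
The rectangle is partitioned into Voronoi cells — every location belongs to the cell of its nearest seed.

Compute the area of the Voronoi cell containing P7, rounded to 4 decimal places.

Area of P7's cell: 351.5782

1. box [0,56]×[0,35]: [(0, 0) (56, 0) (56, 35) (0, 35)]
2. ⊥bis P7·P0 via (16.5,22.095): [(0, 19.5004) (56, 28.3063) (56, 35) (0, 35)]  |A|=621.4122
3. ⊥bis P7·P1 via (26.91,27.285): [(0, 19.5004) (27.9086, 23.889) (24.6415, 35) (0, 35)]  |A|=353.1819
4. ⊥bis P7·P2 via (29.635,16.57): [(0, 19.5004) (27.9086, 23.889) (24.6415, 35) (0, 35)]  |A|=353.1819
5. ⊥bis P7·P3 via (17.6,20.63): [(0, 19.5004) (24.1923, 23.3046) (27.666, 24.7139) (24.6415, 35) (0, 35)]  |A|=351.5782
6. ⊥bis P7·P4 via (27.9,22.38): [(0, 19.5004) (24.1923, 23.3046) (27.666, 24.7139) (24.6415, 35) (0, 35)]  |A|=351.5782
7. ⊥bis P7·P5 via (21.81,18.19): [(0, 19.5004) (24.1923, 23.3046) (27.666, 24.7139) (24.6415, 35) (0, 35)]  |A|=351.5782
8. ⊥bis P7·P6 via (27.975,14.97): [(0, 19.5004) (24.1923, 23.3046) (27.666, 24.7139) (24.6415, 35) (0, 35)]  |A|=351.5782
9. canonical 5-gon: [(0, 19.5004) (24.1923, 23.3046) (27.666, 24.7139) (24.6415, 35) (0, 35)]
10. shoelace: 351.5782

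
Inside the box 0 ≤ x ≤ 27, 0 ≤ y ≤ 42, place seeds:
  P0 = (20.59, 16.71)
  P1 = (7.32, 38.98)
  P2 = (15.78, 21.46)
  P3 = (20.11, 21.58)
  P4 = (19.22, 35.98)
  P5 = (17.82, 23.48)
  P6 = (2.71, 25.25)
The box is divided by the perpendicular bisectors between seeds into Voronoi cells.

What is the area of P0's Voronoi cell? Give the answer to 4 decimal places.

Area of P0's cell: 345.3974

1. box [0,27]×[0,42]: [(0, 0) (27, 0) (27, 42) (0, 42)]
2. ⊥bis P0·P1 via (13.955,27.845): [(0, 19.5296) (0, 0) (27, 0) (27, 35.6181)]  |A|=744.4948
3. ⊥bis P0·P2 via (18.185,19.085): [(0, 0.6703) (0, 0) (27, 0) (27, 28.0113)]  |A|=387.2022
4. ⊥bis P0·P3 via (20.35,19.145): [(18.0172, 18.9151) (0, 0.6703) (0, 0) (27, 0) (27, 19.8004)]  |A|=350.3237
5. ⊥bis P0·P4 via (19.905,26.345): [(18.0172, 18.9151) (0, 0.6703) (0, 0) (27, 0) (27, 19.8004)]  |A|=350.3237
6. ⊥bis P0·P5 via (19.205,20.095): [(18.0172, 18.9151) (0, 0.6703) (0, 0) (27, 0) (27, 19.8004)]  |A|=350.3237
7. ⊥bis P0·P6 via (11.65,20.98): [(18.0172, 18.9151) (3.7756, 4.4936) (1.6294, 0) (27, 0) (27, 19.8004)]  |A|=345.3974
8. canonical 5-gon: [(18.0172, 18.9151) (3.7756, 4.4936) (1.6294, 0) (27, 0) (27, 19.8004)]
9. shoelace: 345.3974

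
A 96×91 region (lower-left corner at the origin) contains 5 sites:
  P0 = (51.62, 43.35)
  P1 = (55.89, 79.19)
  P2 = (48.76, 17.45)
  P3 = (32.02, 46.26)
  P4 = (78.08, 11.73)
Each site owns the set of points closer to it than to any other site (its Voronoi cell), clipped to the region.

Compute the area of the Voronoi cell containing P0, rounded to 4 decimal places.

1. box [0,96]×[0,91]: [(0, 0) (96, 0) (96, 91) (0, 91)]
2. ⊥bis P0·P1 via (53.755,61.27): [(0, 67.6744) (0, 0) (96, 0) (96, 56.2369)]  |A|=5947.7428
3. ⊥bis P0·P2 via (50.19,30.4): [(0, 67.6744) (0, 35.9422) (96, 25.3414) (96, 56.2369)]  |A|=3006.1271
4. ⊥bis P0·P3 via (41.82,44.805): [(44.4295, 62.381) (39.8508, 31.5417) (96, 25.3414) (96, 56.2369)]  |A|=1676.6438
5. ⊥bis P0·P4 via (64.85,27.54): [(44.4295, 62.381) (39.8508, 31.5417) (66.1603, 28.6365) (96, 53.6067) (96, 56.2369)]  |A|=1254.9306
6. canonical 5-gon: [(44.4295, 62.381) (39.8508, 31.5417) (66.1603, 28.6365) (96, 53.6067) (96, 56.2369)]
7. shoelace: 1254.9306

Area of P0's cell: 1254.9306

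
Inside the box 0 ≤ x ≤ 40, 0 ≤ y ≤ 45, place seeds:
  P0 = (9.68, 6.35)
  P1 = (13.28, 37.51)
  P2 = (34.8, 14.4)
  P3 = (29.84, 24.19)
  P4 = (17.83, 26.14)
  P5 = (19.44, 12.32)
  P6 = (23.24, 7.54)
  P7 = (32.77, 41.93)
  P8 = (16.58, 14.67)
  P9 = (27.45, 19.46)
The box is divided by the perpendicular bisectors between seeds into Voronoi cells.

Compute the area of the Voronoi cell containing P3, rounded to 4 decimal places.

Area of P3's cell: 175.2840

1. box [0,40]×[0,45]: [(0, 0) (40, 0) (40, 45) (0, 45)]
2. ⊥bis P3·P0 via (19.76,15.27): [(0, 37.5997) (33.2727, 0) (40, 0) (40, 45) (0, 45)]  |A|=1174.4777
3. ⊥bis P3·P1 via (21.56,30.85): [(14.1382, 21.6229) (33.2727, 0) (40, 0) (40, 45) (32.9415, 45)]  |A|=737.1254
4. ⊥bis P3·P2 via (32.32,19.295): [(14.1382, 21.6229) (21.1887, 13.6555) (40, 23.186) (40, 45) (32.9415, 45)]  |A|=473.1146
5. ⊥bis P3·P4 via (23.835,25.165): [(25.5669, 35.8315) (22.0359, 14.0847) (40, 23.186) (40, 45) (32.9415, 45)]  |A|=369.0426
6. ⊥bis P3·P5 via (24.64,18.255): [(25.5669, 35.8315) (22.953, 19.733) (26.7018, 16.4486) (40, 23.186) (40, 45) (32.9415, 45)]  |A|=356.9495
7. ⊥bis P3·P6 via (26.54,15.865): [(25.5669, 35.8315) (22.953, 19.733) (26.7018, 16.4486) (40, 23.186) (40, 45) (32.9415, 45)]  |A|=356.9495
8. ⊥bis P3·P7 via (31.305,33.06): [(25.2785, 34.0554) (22.953, 19.733) (26.7018, 16.4486) (40, 23.186) (40, 31.6239)]  |A|=214.6378
9. ⊥bis P3·P8 via (23.21,19.43): [(25.2785, 34.0554) (22.9603, 19.7778) (23.0592, 19.64) (26.7018, 16.4486) (40, 23.186) (40, 31.6239)]  |A|=214.635
10. ⊥bis P3·P9 via (28.645,21.825): [(25.2785, 34.0554) (23.6985, 24.3244) (32.9851, 19.632) (40, 23.186) (40, 31.6239)]  |A|=175.284
11. canonical 5-gon: [(25.2785, 34.0554) (23.6985, 24.3244) (32.9851, 19.632) (40, 23.186) (40, 31.6239)]
12. shoelace: 175.284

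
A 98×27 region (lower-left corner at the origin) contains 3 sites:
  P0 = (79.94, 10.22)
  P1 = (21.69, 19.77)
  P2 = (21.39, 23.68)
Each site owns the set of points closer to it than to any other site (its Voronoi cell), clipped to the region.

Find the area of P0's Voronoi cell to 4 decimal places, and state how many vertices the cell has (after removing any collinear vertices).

1. box [0,98]×[0,27]: [(0, 0) (98, 0) (98, 27) (0, 27)]
2. ⊥bis P0·P1 via (50.815,14.995): [(48.3566, 0) (98, 0) (98, 27) (52.7832, 27)]  |A|=1280.6128
3. ⊥bis P0·P2 via (50.665,16.95): [(52.3054, 24.0855) (48.3566, 0) (98, 0) (98, 27) (52.9754, 27)]  |A|=1280.3327
4. canonical 5-gon: [(52.3054, 24.0855) (48.3566, 0) (98, 0) (98, 27) (52.9754, 27)]
5. shoelace: 1280.3327

Area of P0's cell: 1280.3327 (5 vertices)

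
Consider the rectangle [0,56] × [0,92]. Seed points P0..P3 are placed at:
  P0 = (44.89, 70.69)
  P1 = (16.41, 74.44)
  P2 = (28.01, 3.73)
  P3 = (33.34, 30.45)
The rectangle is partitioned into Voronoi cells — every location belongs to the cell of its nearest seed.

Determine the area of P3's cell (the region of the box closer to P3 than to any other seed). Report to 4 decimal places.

Area of P3's cell: 1757.1130

1. box [0,56]×[0,92]: [(0, 0) (56, 0) (56, 92) (0, 92)]
2. ⊥bis P3·P0 via (39.115,50.57): [(0, 61.7971) (0, 0) (56, 0) (56, 45.7235)]  |A|=3010.5776
3. ⊥bis P3·P1 via (24.875,52.445): [(28.1676, 53.7122) (0, 42.8716) (0, 0) (56, 0) (56, 45.7235)]  |A|=2744.0345
4. ⊥bis P3·P2 via (30.675,17.09): [(28.1676, 53.7122) (0, 42.8716) (0, 23.2089) (56, 12.0383) (56, 45.7235)]  |A|=1757.113
5. canonical 5-gon: [(28.1676, 53.7122) (0, 42.8716) (0, 23.2089) (56, 12.0383) (56, 45.7235)]
6. shoelace: 1757.113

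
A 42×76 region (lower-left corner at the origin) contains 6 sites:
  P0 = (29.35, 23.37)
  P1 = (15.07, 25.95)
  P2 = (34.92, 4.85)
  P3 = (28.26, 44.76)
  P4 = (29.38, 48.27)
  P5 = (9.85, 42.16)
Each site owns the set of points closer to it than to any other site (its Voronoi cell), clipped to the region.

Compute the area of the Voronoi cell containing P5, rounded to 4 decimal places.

1. box [0,42]×[0,76]: [(0, 0) (42, 0) (42, 76) (0, 76)]
2. ⊥bis P5·P0 via (19.6,32.765): [(0, 12.4244) (42, 56.0114) (42, 76) (0, 76)]  |A|=1754.8482
3. ⊥bis P5·P1 via (12.46,34.055): [(0, 30.0426) (24.6146, 37.9691) (42, 56.0114) (42, 76) (0, 76)]  |A|=1538.016
4. ⊥bis P5·P2 via (22.385,23.505): [(0, 30.0426) (24.6146, 37.9691) (42, 56.0114) (42, 76) (0, 76)]  |A|=1538.016
5. ⊥bis P5·P3 via (19.055,43.46): [(0, 30.0426) (20.0386, 36.4955) (14.4595, 76) (0, 76)]  |A|=746.0676
6. ⊥bis P5·P4 via (19.615,45.215): [(0, 30.0426) (20.0386, 36.4955) (18.1424, 49.9221) (9.9839, 76) (0, 76)]  |A|=687.7104
7. canonical 5-gon: [(0, 30.0426) (20.0386, 36.4955) (18.1424, 49.9221) (9.9839, 76) (0, 76)]
8. shoelace: 687.7104

Area of P5's cell: 687.7104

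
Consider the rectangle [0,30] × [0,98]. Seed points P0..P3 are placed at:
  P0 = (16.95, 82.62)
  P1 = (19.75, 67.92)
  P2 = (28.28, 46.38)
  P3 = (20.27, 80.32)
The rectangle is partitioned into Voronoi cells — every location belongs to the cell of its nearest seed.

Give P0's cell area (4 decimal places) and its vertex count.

Area of P0's cell: 534.6165 (5 vertices)

1. box [0,30]×[0,98]: [(0, 0) (30, 0) (30, 98) (0, 98)]
2. ⊥bis P0·P1 via (18.35,75.27): [(0, 71.7748) (30, 77.489) (30, 98) (0, 98)]  |A|=701.0429
3. ⊥bis P0·P2 via (22.615,64.5): [(0, 71.7748) (30, 77.489) (30, 98) (0, 98)]  |A|=701.0429
4. ⊥bis P0·P3 via (18.61,81.47): [(0, 71.7748) (13.7014, 74.3846) (30, 97.9112) (30, 98) (0, 98)]  |A|=534.6165
5. canonical 5-gon: [(0, 71.7748) (13.7014, 74.3846) (30, 97.9112) (30, 98) (0, 98)]
6. shoelace: 534.6165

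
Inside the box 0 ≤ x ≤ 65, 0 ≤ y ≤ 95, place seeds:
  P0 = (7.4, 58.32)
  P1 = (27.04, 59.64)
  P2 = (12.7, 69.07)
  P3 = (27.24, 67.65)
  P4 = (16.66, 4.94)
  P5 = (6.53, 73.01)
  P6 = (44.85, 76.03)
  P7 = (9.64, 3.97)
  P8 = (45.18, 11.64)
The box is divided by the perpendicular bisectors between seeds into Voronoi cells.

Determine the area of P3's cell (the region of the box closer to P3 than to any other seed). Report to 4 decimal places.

Area of P3's cell: 358.6517

1. box [0,65]×[0,95]: [(0, 0) (65, 0) (65, 95) (0, 95)]
2. ⊥bis P3·P0 via (17.32,62.985): [(46.9395, 0) (65, 0) (65, 95) (2.2646, 95)]  |A|=3837.8092
3. ⊥bis P3·P1 via (27.14,63.645): [(16.8893, 63.9009) (65, 62.6997) (65, 95) (2.2646, 95)]  |A|=1752.5024
4. ⊥bis P3·P2 via (19.97,68.36): [(19.5281, 63.8351) (65, 62.6997) (65, 95) (22.5717, 95)]  |A|=1395.5163
5. ⊥bis P3·P4 via (21.95,36.295): [(19.5281, 63.8351) (65, 62.6997) (65, 95) (22.5717, 95)]  |A|=1395.5163
6. ⊥bis P3·P5 via (16.885,70.33): [(22.1486, 90.6675) (19.5281, 63.8351) (65, 62.6997) (65, 95) (23.2699, 95)]  |A|=1394.0038
7. ⊥bis P3·P6 via (36.045,71.84): [(22.1486, 90.6675) (19.5281, 63.8351) (40.0987, 63.3214) (25.0239, 95) (23.2699, 95)]  |A|=358.6517
8. ⊥bis P3·P7 via (18.44,35.81): [(22.1486, 90.6675) (19.5281, 63.8351) (40.0987, 63.3214) (25.0239, 95) (23.2699, 95)]  |A|=358.6517
9. ⊥bis P3·P8 via (36.21,39.645): [(22.1486, 90.6675) (19.5281, 63.8351) (40.0987, 63.3214) (25.0239, 95) (23.2699, 95)]  |A|=358.6517
10. canonical 5-gon: [(22.1486, 90.6675) (19.5281, 63.8351) (40.0987, 63.3214) (25.0239, 95) (23.2699, 95)]
11. shoelace: 358.6517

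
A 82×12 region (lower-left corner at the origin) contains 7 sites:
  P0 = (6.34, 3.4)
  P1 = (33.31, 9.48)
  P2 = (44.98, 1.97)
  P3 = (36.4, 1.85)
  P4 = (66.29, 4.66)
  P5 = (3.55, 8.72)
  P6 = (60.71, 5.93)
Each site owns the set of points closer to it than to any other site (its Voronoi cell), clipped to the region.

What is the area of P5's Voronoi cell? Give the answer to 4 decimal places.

1. box [0,82]×[0,12]: [(0, 0) (82, 0) (82, 12) (0, 12)]
2. ⊥bis P5·P0 via (4.945,6.06): [(0, 3.4667) (16.2715, 12) (0, 12)]  |A|=69.4249
3. ⊥bis P5·P1 via (18.43,9.1): [(0, 3.4667) (16.2715, 12) (0, 12)]  |A|=69.4249
4. ⊥bis P5·P2 via (24.265,5.345): [(0, 3.4667) (16.2715, 12) (0, 12)]  |A|=69.4249
5. ⊥bis P5·P3 via (19.975,5.285): [(0, 3.4667) (16.2715, 12) (0, 12)]  |A|=69.4249
6. ⊥bis P5·P4 via (34.92,6.69): [(0, 3.4667) (16.2715, 12) (0, 12)]  |A|=69.4249
7. ⊥bis P5·P6 via (32.13,7.325): [(0, 3.4667) (16.2715, 12) (0, 12)]  |A|=69.4249
8. canonical 3-gon: [(0, 3.4667) (16.2715, 12) (0, 12)]
9. shoelace: 69.4249

Area of P5's cell: 69.4249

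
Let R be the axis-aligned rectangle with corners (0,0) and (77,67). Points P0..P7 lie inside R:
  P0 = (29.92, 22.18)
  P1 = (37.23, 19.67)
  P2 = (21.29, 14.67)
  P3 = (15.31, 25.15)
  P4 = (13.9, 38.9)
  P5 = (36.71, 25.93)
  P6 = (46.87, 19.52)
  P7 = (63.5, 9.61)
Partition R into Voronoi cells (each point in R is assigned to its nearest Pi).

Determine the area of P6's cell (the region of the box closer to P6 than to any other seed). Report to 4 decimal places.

1. box [0,77]×[0,67]: [(0, 0) (77, 0) (77, 67) (0, 67)]
2. ⊥bis P6·P0 via (38.395,20.85): [(35.123, 0) (77, 0) (77, 67) (45.6374, 67)]  |A|=2453.5272
3. ⊥bis P6·P1 via (42.05,19.595): [(42.474, 46.8419) (41.7451, 0) (77, 0) (77, 67) (45.6374, 67)]  |A|=2298.4305
4. ⊥bis P6·P2 via (34.08,17.095): [(42.474, 46.8419) (41.7451, 0) (77, 0) (77, 67) (45.6374, 67)]  |A|=2298.4305
5. ⊥bis P6·P3 via (31.09,22.335): [(42.474, 46.8419) (41.7451, 0) (77, 0) (77, 67) (45.6374, 67)]  |A|=2298.4305
6. ⊥bis P6·P4 via (30.385,29.21): [(43.1022, 50.8449) (42.474, 46.8419) (41.7451, 0) (77, 0) (77, 67) (52.5982, 67)]  |A|=2242.2043
7. ⊥bis P6·P5 via (41.79,22.725): [(42.1065, 23.2267) (41.7451, 0) (77, 0) (77, 67) (69.7233, 67)]  |A|=1737.6208
8. ⊥bis P6·P7 via (55.185,14.565): [(42.1065, 23.2267) (41.7451, 0) (46.5056, 0) (77, 51.1728) (77, 67) (69.7233, 67)]  |A|=957.3775
9. canonical 6-gon: [(42.1065, 23.2267) (41.7451, 0) (46.5056, 0) (77, 51.1728) (77, 67) (69.7233, 67)]
10. shoelace: 957.3775

Area of P6's cell: 957.3775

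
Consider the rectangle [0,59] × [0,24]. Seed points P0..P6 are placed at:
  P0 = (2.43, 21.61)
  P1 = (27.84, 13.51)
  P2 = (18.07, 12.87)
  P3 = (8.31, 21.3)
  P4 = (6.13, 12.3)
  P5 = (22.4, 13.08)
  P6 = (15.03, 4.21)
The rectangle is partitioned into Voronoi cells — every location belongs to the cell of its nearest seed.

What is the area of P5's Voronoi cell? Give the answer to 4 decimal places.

1. box [0,59]×[0,24]: [(0, 0) (59, 0) (59, 24) (0, 24)]
2. ⊥bis P5·P0 via (12.415,17.345): [(5.0062, 0) (59, 0) (59, 24) (15.2576, 24)]  |A|=1172.8336
3. ⊥bis P5·P1 via (25.12,13.295): [(5.0062, 0) (26.1709, 0) (24.2738, 24) (15.2576, 24)]  |A|=362.1703
4. ⊥bis P5·P2 via (20.235,12.975): [(20.8643, 0) (26.1709, 0) (24.2738, 24) (19.7003, 24)]  |A|=118.5618
5. ⊥bis P5·P3 via (15.355,17.19): [(20.8643, 0) (26.1709, 0) (24.2738, 24) (19.7003, 24)]  |A|=118.5618
6. ⊥bis P5·P4 via (14.265,12.69): [(20.8643, 0) (26.1709, 0) (24.2738, 24) (19.7003, 24)]  |A|=118.5618
7. ⊥bis P5·P6 via (18.715,8.645): [(20.5176, 7.1472) (25.9636, 2.6222) (24.2738, 24) (19.7003, 24)]  |A|=92.9268
8. canonical 4-gon: [(20.5176, 7.1472) (25.9636, 2.6222) (24.2738, 24) (19.7003, 24)]
9. shoelace: 92.9268

Area of P5's cell: 92.9268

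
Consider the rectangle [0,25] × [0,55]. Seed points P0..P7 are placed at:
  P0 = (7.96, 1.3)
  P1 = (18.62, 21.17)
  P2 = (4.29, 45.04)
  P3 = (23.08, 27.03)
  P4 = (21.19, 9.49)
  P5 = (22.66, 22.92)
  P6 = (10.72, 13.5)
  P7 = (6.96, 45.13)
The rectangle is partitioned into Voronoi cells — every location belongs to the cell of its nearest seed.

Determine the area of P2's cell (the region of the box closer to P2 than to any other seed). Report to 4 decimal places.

Area of P2's cell: 151.7634

1. box [0,25]×[0,55]: [(0, 0) (25, 0) (25, 55) (0, 55)]
2. ⊥bis P2·P0 via (6.125,23.17): [(0, 22.6561) (25, 24.7537) (25, 55) (0, 55)]  |A|=782.3777
3. ⊥bis P2·P1 via (11.455,33.105): [(0, 26.2282) (25, 41.2365) (25, 55) (0, 55)]  |A|=531.6912
4. ⊥bis P2·P3 via (13.685,36.035): [(0, 26.2282) (10.0928, 32.2872) (25, 47.84) (25, 55) (0, 55)]  |A|=482.4714
5. ⊥bis P2·P4 via (12.74,27.265): [(0, 26.2282) (10.0928, 32.2872) (25, 47.84) (25, 55) (0, 55)]  |A|=482.4714
6. ⊥bis P2·P5 via (13.475,33.98): [(0, 26.2282) (10.0928, 32.2872) (25, 47.84) (25, 55) (0, 55)]  |A|=482.4714
7. ⊥bis P2·P6 via (7.505,29.27): [(0, 27.74) (3.8132, 28.5174) (10.0928, 32.2872) (25, 47.84) (25, 55) (0, 55)]  |A|=479.5889
8. ⊥bis P2·P7 via (5.625,45.085): [(0, 27.74) (3.8132, 28.5174) (6.1364, 29.9121) (5.2908, 55) (0, 55)]  |A|=151.7634
9. canonical 5-gon: [(0, 27.74) (3.8132, 28.5174) (6.1364, 29.9121) (5.2908, 55) (0, 55)]
10. shoelace: 151.7634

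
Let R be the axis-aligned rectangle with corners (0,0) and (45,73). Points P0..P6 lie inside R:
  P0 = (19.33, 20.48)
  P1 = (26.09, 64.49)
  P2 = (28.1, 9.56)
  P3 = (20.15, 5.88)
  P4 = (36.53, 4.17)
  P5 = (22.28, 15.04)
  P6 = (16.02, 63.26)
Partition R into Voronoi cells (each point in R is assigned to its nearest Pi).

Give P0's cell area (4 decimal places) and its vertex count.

Area of P0's cell: 972.8246 (7 vertices)

1. box [0,45]×[0,73]: [(0, 0) (45, 0) (45, 73) (0, 73)]
2. ⊥bis P0·P1 via (22.71,42.485): [(0, 45.9733) (0, 0) (45, 0) (45, 39.0612)]  |A|=1913.2765
3. ⊥bis P0·P2 via (23.715,15.02): [(0, 45.9733) (0, 0) (5.0128, 0) (45, 32.1143) (45, 39.0612)]  |A|=1271.1964
4. ⊥bis P0·P3 via (19.74,13.18): [(0, 45.9733) (0, 12.0713) (21.5505, 13.2817) (45, 32.1143) (45, 39.0612)]  |A|=1107.8357
5. ⊥bis P0·P4 via (27.93,12.325): [(0, 45.9733) (0, 12.0713) (21.5505, 13.2817) (45, 32.1143) (45, 39.0612)]  |A|=1107.8357
6. ⊥bis P0·P5 via (20.805,17.76): [(0, 45.9733) (0, 12.0713) (11.5064, 12.7176) (40.2697, 28.3153) (45, 32.1143) (45, 39.0612)]  |A|=1037.6158
7. ⊥bis P0·P6 via (17.675,41.87): [(23.686, 42.3351) (0, 40.5024) (0, 12.0713) (11.5064, 12.7176) (40.2697, 28.3153) (45, 32.1143) (45, 39.0612)]  |A|=972.8246
8. canonical 7-gon: [(23.686, 42.3351) (0, 40.5024) (0, 12.0713) (11.5064, 12.7176) (40.2697, 28.3153) (45, 32.1143) (45, 39.0612)]
9. shoelace: 972.8246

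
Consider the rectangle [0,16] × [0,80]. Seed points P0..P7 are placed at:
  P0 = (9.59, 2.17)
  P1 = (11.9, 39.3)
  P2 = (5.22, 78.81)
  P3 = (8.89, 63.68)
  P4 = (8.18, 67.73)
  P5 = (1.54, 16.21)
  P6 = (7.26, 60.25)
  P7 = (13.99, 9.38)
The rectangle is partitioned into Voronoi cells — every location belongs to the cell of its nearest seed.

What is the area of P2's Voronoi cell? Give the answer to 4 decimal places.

Area of P2's cell: 102.1233

1. box [0,16]×[0,80]: [(0, 0) (16, 0) (16, 80) (0, 80)]
2. ⊥bis P2·P0 via (7.405,40.49): [(0, 40.0678) (16, 40.9801) (16, 80) (0, 80)]  |A|=631.6172
3. ⊥bis P2·P1 via (8.56,59.055): [(0, 57.6078) (16, 60.3129) (16, 80) (0, 80)]  |A|=336.6349
4. ⊥bis P2·P3 via (7.055,71.245): [(0, 69.5337) (16, 73.4147) (16, 80) (0, 80)]  |A|=136.4124
5. ⊥bis P2·P4 via (6.7,73.27): [(0, 71.4801) (16, 75.7545) (16, 80) (0, 80)]  |A|=102.1233
6. ⊥bis P2·P5 via (3.38,47.51): [(0, 71.4801) (16, 75.7545) (16, 80) (0, 80)]  |A|=102.1233
7. ⊥bis P2·P6 via (6.24,69.53): [(0, 71.4801) (16, 75.7545) (16, 80) (0, 80)]  |A|=102.1233
8. ⊥bis P2·P7 via (9.605,44.095): [(0, 71.4801) (16, 75.7545) (16, 80) (0, 80)]  |A|=102.1233
9. canonical 4-gon: [(0, 71.4801) (16, 75.7545) (16, 80) (0, 80)]
10. shoelace: 102.1233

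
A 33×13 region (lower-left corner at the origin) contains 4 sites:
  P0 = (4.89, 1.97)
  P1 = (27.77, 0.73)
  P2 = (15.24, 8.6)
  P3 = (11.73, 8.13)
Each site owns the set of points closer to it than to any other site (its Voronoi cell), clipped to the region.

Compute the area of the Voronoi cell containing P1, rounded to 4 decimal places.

Area of P1's cell: 134.4519

1. box [0,33]×[0,13]: [(0, 0) (33, 0) (33, 13) (0, 13)]
2. ⊥bis P1·P0 via (16.33,1.35): [(16.2568, 0) (33, 0) (33, 13) (16.9614, 13)]  |A|=213.0816
3. ⊥bis P1·P2 via (21.505,4.665): [(18.5749, 0) (33, 0) (33, 13) (26.7402, 13)]  |A|=134.4519
4. ⊥bis P1·P3 via (19.75,4.43): [(18.5749, 0) (33, 0) (33, 13) (26.7402, 13)]  |A|=134.4519
5. canonical 4-gon: [(18.5749, 0) (33, 0) (33, 13) (26.7402, 13)]
6. shoelace: 134.4519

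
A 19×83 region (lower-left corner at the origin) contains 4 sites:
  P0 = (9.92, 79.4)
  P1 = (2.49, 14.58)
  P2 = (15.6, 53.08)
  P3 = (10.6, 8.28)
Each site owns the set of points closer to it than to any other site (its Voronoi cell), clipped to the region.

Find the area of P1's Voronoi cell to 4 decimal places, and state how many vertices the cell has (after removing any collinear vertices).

1. box [0,19]×[0,83]: [(0, 0) (19, 0) (19, 83) (0, 83)]
2. ⊥bis P1·P0 via (6.205,46.99): [(0, 47.7012) (0, 0) (19, 0) (19, 45.5234)]  |A|=885.6339
3. ⊥bis P1·P2 via (9.045,33.83): [(0, 36.91) (0, 0) (19, 0) (19, 30.4401)]  |A|=639.8262
4. ⊥bis P1·P3 via (6.545,11.43): [(0, 36.91) (0, 3.0046) (19, 27.4633) (19, 30.4401)]  |A|=350.3807
5. canonical 4-gon: [(0, 36.91) (0, 3.0046) (19, 27.4633) (19, 30.4401)]
6. shoelace: 350.3807

Area of P1's cell: 350.3807 (4 vertices)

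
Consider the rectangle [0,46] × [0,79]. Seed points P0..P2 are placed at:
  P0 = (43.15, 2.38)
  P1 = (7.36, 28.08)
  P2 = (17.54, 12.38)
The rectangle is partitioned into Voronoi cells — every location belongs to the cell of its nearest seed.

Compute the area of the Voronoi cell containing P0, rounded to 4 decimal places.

1. box [0,46]×[0,79]: [(0, 0) (46, 0) (46, 79) (0, 79)]
2. ⊥bis P0·P1 via (25.255,15.23): [(14.3187, 0) (46, 0) (46, 44.1196)]  |A|=698.8842
3. ⊥bis P0·P2 via (30.345,7.38): [(43.1304, 40.1234) (27.4633, 0) (46, 0) (46, 44.1196)]  |A|=435.1804
4. canonical 4-gon: [(43.1304, 40.1234) (27.4633, 0) (46, 0) (46, 44.1196)]
5. shoelace: 435.1804

Area of P0's cell: 435.1804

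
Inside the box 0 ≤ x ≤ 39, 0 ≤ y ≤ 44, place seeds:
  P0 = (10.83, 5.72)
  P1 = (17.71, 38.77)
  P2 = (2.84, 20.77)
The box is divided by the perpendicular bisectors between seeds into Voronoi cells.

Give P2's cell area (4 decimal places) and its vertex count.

Area of P2's cell: 302.2689 (3 vertices)

1. box [0,39]×[0,44]: [(0, 0) (39, 0) (39, 44) (0, 44)]
2. ⊥bis P2·P0 via (6.835,13.245): [(0, 9.6163) (39, 30.3213) (39, 44) (0, 44)]  |A|=937.2164
3. ⊥bis P2·P1 via (10.275,29.77): [(0, 38.2583) (0, 9.6163) (21.1067, 20.8218)]  |A|=302.2689
4. canonical 3-gon: [(0, 38.2583) (0, 9.6163) (21.1067, 20.8218)]
5. shoelace: 302.2689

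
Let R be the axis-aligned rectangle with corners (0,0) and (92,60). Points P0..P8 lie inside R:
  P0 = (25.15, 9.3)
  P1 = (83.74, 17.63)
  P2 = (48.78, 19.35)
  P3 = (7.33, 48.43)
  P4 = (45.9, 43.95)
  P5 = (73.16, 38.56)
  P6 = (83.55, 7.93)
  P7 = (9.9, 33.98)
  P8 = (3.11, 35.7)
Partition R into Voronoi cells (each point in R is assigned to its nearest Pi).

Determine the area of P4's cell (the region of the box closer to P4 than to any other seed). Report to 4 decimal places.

Area of P4's cell: 939.0123

1. box [0,92]×[0,60]: [(0, 0) (92, 0) (92, 60) (0, 60)]
2. ⊥bis P4·P0 via (35.525,26.625): [(0, 47.899) (79.9855, 0) (92, 0) (92, 60) (0, 60)]  |A|=3604.3867
3. ⊥bis P4·P1 via (64.82,30.79): [(0, 47.899) (54.1606, 15.4651) (85.1373, 60) (0, 60)]  |A|=2223.4886
4. ⊥bis P4·P2 via (47.34,31.65): [(0, 47.899) (30.4381, 29.6712) (67.0208, 33.9541) (85.1373, 60) (0, 60)]  |A|=1912.8399
5. ⊥bis P4·P3 via (26.615,46.19): [(25.0697, 32.8861) (30.4381, 29.6712) (67.0208, 33.9541) (85.1373, 60) (28.2191, 60)]  |A|=1378.5909
6. ⊥bis P4·P5 via (59.53,41.255): [(25.0697, 32.8861) (30.4381, 29.6712) (57.8747, 32.8833) (63.2364, 60) (28.2191, 60)]  |A|=972.2404
7. ⊥bis P4·P6 via (64.725,25.94): [(25.0697, 32.8861) (30.4381, 29.6712) (57.8747, 32.8833) (63.2364, 60) (28.2191, 60)]  |A|=972.2404
8. ⊥bis P4·P7 via (27.9,38.965): [(26.4035, 44.3688) (30.4727, 29.6753) (57.8747, 32.8833) (63.2364, 60) (28.2191, 60)]  |A|=939.0123
9. ⊥bis P4·P8 via (24.505,39.825): [(26.4035, 44.3688) (30.4727, 29.6753) (57.8747, 32.8833) (63.2364, 60) (28.2191, 60)]  |A|=939.0123
10. canonical 5-gon: [(26.4035, 44.3688) (30.4727, 29.6753) (57.8747, 32.8833) (63.2364, 60) (28.2191, 60)]
11. shoelace: 939.0123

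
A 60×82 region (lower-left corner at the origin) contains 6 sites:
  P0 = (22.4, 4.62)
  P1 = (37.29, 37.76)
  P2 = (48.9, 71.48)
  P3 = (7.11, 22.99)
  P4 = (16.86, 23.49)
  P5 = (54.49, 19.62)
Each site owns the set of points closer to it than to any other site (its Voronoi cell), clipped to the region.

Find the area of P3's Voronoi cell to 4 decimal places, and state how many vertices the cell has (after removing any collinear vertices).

1. box [0,60]×[0,82]: [(0, 0) (60, 0) (60, 82) (0, 82)]
2. ⊥bis P3·P0 via (14.755,13.805): [(0, 1.5239) (60, 51.464) (60, 82) (0, 82)]  |A|=3330.3629
3. ⊥bis P3·P1 via (22.2,30.375): [(0, 75.7369) (0, 1.5239) (25.8073, 23.0042)]  |A|=957.6177
4. ⊥bis P3·P2 via (28.005,47.235): [(3.6957, 68.1854) (0, 71.3705) (0, 1.5239) (25.8073, 23.0042)]  |A|=949.5491
5. ⊥bis P3·P4 via (11.985,23.24): [(10.3806, 54.526) (3.6957, 68.1854) (0, 71.3705) (0, 1.5239) (12.5624, 11.98)]  |A|=655.7661
6. ⊥bis P3·P5 via (30.8,21.305): [(10.3806, 54.526) (3.6957, 68.1854) (0, 71.3705) (0, 1.5239) (12.5624, 11.98)]  |A|=655.7661
7. canonical 5-gon: [(10.3806, 54.526) (3.6957, 68.1854) (0, 71.3705) (0, 1.5239) (12.5624, 11.98)]
8. shoelace: 655.7661

Area of P3's cell: 655.7661 (5 vertices)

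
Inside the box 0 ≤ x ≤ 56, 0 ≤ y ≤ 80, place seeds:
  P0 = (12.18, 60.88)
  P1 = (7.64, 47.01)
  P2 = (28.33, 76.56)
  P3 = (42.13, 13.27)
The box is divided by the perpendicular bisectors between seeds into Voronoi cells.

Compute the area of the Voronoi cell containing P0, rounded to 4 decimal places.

Area of P0's cell: 691.5945

1. box [0,56]×[0,80]: [(0, 0) (56, 0) (56, 80) (0, 80)]
2. ⊥bis P0·P1 via (9.91,53.945): [(0, 57.1888) (56, 38.8586) (56, 80) (0, 80)]  |A|=1790.6735
3. ⊥bis P0·P2 via (20.255,68.72): [(0, 57.1888) (46.1017, 42.0985) (9.3033, 80) (0, 80)]  |A|=702.1217
4. ⊥bis P0·P3 via (27.155,37.075): [(0, 57.1888) (38.8921, 44.4584) (41.9456, 46.3793) (9.3033, 80) (0, 80)]  |A|=691.5945
5. canonical 5-gon: [(0, 57.1888) (38.8921, 44.4584) (41.9456, 46.3793) (9.3033, 80) (0, 80)]
6. shoelace: 691.5945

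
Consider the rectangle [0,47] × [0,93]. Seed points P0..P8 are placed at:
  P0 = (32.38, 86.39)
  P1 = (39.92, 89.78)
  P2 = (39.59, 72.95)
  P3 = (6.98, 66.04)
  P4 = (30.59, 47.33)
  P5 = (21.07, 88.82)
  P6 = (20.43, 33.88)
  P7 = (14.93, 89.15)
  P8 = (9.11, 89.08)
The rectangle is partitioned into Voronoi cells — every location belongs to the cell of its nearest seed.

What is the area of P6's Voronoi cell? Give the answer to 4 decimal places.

Area of P6's cell: 1875.4947

1. box [0,47]×[0,93]: [(0, 0) (47, 0) (47, 93) (0, 93)]
2. ⊥bis P6·P0 via (26.405,60.135): [(0, 66.1441) (0, 0) (47, 0) (47, 55.4481)]  |A|=2857.417
3. ⊥bis P6·P1 via (30.175,61.83): [(0, 66.1441) (0, 0) (47, 0) (47, 55.4481)]  |A|=2857.417
4. ⊥bis P6·P2 via (30.01,53.415): [(7.5633, 64.4229) (0, 66.1441) (0, 0) (47, 0) (47, 45.0831)]  |A|=2653.036
5. ⊥bis P6·P3 via (13.705,49.96): [(26.3076, 55.2307) (0, 44.2283) (0, 0) (47, 0) (47, 45.0831)]  |A|=2346.1292
6. ⊥bis P6·P4 via (25.51,40.605): [(13.3321, 49.8041) (0, 44.2283) (0, 0) (47, 0) (47, 24.3717)]  |A|=1875.4947
7. ⊥bis P6·P5 via (20.75,61.35): [(13.3321, 49.8041) (0, 44.2283) (0, 0) (47, 0) (47, 24.3717)]  |A|=1875.4947
8. ⊥bis P6·P7 via (17.68,61.515): [(13.3321, 49.8041) (0, 44.2283) (0, 0) (47, 0) (47, 24.3717)]  |A|=1875.4947
9. ⊥bis P6·P8 via (14.77,61.48): [(13.3321, 49.8041) (0, 44.2283) (0, 0) (47, 0) (47, 24.3717)]  |A|=1875.4947
10. canonical 5-gon: [(13.3321, 49.8041) (0, 44.2283) (0, 0) (47, 0) (47, 24.3717)]
11. shoelace: 1875.4947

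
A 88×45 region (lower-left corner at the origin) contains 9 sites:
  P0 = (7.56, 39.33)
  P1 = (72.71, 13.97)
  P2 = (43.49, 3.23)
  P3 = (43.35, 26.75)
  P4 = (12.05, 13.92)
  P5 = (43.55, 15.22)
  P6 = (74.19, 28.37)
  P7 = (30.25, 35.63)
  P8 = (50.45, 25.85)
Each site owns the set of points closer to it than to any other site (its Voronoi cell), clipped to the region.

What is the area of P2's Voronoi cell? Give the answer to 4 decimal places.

1. box [0,88]×[0,45]: [(0, 0) (88, 0) (88, 45) (0, 45)]
2. ⊥bis P2·P0 via (25.525,21.28): [(4.1443, 0) (88, 0) (88, 45) (49.3572, 45)]  |A|=2756.2152
3. ⊥bis P2·P1 via (58.1,8.6): [(45.9627, 41.6215) (4.1443, 0) (61.261, 0)]  |A|=1188.6405
4. ⊥bis P2·P3 via (43.42,14.99): [(55.7244, 15.0632) (19.0596, 14.845) (4.1443, 0) (61.261, 0)]  |A|=700.6982
5. ⊥bis P2·P4 via (27.77,8.575): [(55.7244, 15.0632) (29.9239, 14.9097) (24.8544, 0) (61.261, 0)]  |A|=466.15
6. ⊥bis P2·P5 via (43.52,9.225): [(57.8967, 9.1531) (28.0174, 9.3026) (24.8544, 0) (61.261, 0)]  |A|=305.8297
7. ⊥bis P2·P6 via (58.84,15.8): [(57.8967, 9.1531) (28.0174, 9.3026) (24.8544, 0) (61.261, 0)]  |A|=305.8297
8. ⊥bis P2·P7 via (36.87,19.43): [(57.8967, 9.1531) (28.0174, 9.3026) (24.8544, 0) (61.261, 0)]  |A|=305.8297
9. ⊥bis P2·P8 via (46.97,14.54): [(57.8967, 9.1531) (28.0174, 9.3026) (24.8544, 0) (61.261, 0)]  |A|=305.8297
10. canonical 4-gon: [(57.8967, 9.1531) (28.0174, 9.3026) (24.8544, 0) (61.261, 0)]
11. shoelace: 305.8297

Area of P2's cell: 305.8297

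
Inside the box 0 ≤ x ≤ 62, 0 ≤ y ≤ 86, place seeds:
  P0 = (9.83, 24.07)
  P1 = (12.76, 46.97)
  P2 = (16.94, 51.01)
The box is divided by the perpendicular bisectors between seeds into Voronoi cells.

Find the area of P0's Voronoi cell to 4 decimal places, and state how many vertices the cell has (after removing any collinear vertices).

Area of P0's cell: 1977.2079 (5 vertices)

1. box [0,62]×[0,86]: [(0, 0) (62, 0) (62, 86) (0, 86)]
2. ⊥bis P0·P1 via (11.295,35.52): [(0, 36.9652) (0, 0) (62, 0) (62, 29.0324)]  |A|=2045.9251
3. ⊥bis P0·P2 via (13.385,37.54): [(30.2076, 33.1002) (0, 36.9652) (0, 0) (62, 0) (62, 24.7095)]  |A|=1977.2079
4. canonical 5-gon: [(30.2076, 33.1002) (0, 36.9652) (0, 0) (62, 0) (62, 24.7095)]
5. shoelace: 1977.2079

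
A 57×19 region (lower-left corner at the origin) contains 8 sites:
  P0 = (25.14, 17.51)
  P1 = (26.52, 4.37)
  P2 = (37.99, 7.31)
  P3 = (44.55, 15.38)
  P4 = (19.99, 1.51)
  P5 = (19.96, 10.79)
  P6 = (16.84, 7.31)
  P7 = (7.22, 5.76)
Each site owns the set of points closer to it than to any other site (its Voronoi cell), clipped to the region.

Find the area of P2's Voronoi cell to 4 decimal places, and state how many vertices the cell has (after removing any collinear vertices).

Area of P2's cell: 208.4467 (4 vertices)

1. box [0,57]×[0,19]: [(0, 0) (57, 0) (57, 19) (0, 19)]
2. ⊥bis P2·P0 via (31.565,12.41): [(21.7143, 0) (57, 0) (57, 19) (36.796, 19)]  |A|=527.1528
3. ⊥bis P2·P1 via (32.255,5.84): [(30.8136, 11.4634) (33.7519, 0) (57, 0) (57, 19) (36.796, 19)]  |A|=458.1566
4. ⊥bis P2·P3 via (41.27,11.345): [(34.8574, 16.5577) (30.8136, 11.4634) (33.7519, 0) (55.2264, 0)]  |A|=208.4467
5. ⊥bis P2·P4 via (28.99,4.41): [(34.8574, 16.5577) (30.8136, 11.4634) (33.7519, 0) (55.2264, 0)]  |A|=208.4467
6. ⊥bis P2·P5 via (28.975,9.05): [(34.8574, 16.5577) (30.8136, 11.4634) (33.7519, 0) (55.2264, 0)]  |A|=208.4467
7. ⊥bis P2·P6 via (27.415,7.31): [(34.8574, 16.5577) (30.8136, 11.4634) (33.7519, 0) (55.2264, 0)]  |A|=208.4467
8. ⊥bis P2·P7 via (22.605,6.535): [(34.8574, 16.5577) (30.8136, 11.4634) (33.7519, 0) (55.2264, 0)]  |A|=208.4467
9. canonical 4-gon: [(34.8574, 16.5577) (30.8136, 11.4634) (33.7519, 0) (55.2264, 0)]
10. shoelace: 208.4467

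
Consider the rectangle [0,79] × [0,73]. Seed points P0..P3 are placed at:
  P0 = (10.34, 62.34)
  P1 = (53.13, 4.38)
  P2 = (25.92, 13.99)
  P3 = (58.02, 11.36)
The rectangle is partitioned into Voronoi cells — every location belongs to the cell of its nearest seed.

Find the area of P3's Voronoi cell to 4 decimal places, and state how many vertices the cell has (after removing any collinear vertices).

1. box [0,79]×[0,73]: [(0, 0) (79, 0) (79, 73) (0, 73)]
2. ⊥bis P3·P0 via (34.18,36.85): [(0, 4.8825) (0, 0) (79, 0) (79, 73) (72.832, 73)]  |A|=3286.4339
3. ⊥bis P3·P1 via (55.575,7.87): [(25.6271, 28.8507) (66.8087, 0) (79, 0) (79, 73) (72.832, 73)]  |A|=2260.1329
4. ⊥bis P3·P2 via (41.97,12.675): [(44.7615, 46.7466) (42.3362, 17.1447) (66.8087, 0) (79, 0) (79, 73) (72.832, 73)]  |A|=1998.6269
5. canonical 6-gon: [(44.7615, 46.7466) (42.3362, 17.1447) (66.8087, 0) (79, 0) (79, 73) (72.832, 73)]
6. shoelace: 1998.6269

Area of P3's cell: 1998.6269 (6 vertices)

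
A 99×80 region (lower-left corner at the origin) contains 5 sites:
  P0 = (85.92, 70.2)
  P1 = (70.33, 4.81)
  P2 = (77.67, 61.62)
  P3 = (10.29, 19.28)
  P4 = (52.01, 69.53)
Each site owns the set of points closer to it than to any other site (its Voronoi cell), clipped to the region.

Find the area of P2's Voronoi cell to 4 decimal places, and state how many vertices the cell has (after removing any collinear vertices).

Area of P2's cell: 1258.8727 (4 vertices)

1. box [0,99]×[0,80]: [(0, 0) (99, 0) (99, 80) (0, 80)]
2. ⊥bis P2·P0 via (81.795,65.91): [(0, 0) (99, 0) (99, 49.3667) (67.1414, 80) (0, 80)]  |A|=7432.0335
3. ⊥bis P2·P1 via (74,33.215): [(0, 42.776) (99, 29.9849) (99, 49.3667) (67.1414, 80) (0, 80)]  |A|=3830.3675
4. ⊥bis P2·P3 via (43.98,40.45): [(46.2754, 36.7971) (99, 29.9849) (99, 49.3667) (67.1414, 80) (19.1277, 80)]  |A|=2555.9031
5. ⊥bis P2·P4 via (64.84,65.575): [(55.5976, 35.5926) (99, 29.9849) (99, 49.3667) (68.7962, 78.4089)]  |A|=1258.8727
6. canonical 4-gon: [(55.5976, 35.5926) (99, 29.9849) (99, 49.3667) (68.7962, 78.4089)]
7. shoelace: 1258.8727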